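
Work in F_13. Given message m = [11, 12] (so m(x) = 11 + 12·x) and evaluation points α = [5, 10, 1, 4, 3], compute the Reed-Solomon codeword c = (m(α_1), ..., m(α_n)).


c = [6, 1, 10, 7, 8]

Message polynomial: m(x) = 11 + 12·x (mod 13).
For each evaluation point α_i, compute m(α_i) mod 13:
  α_1 = 5: Horner steps 12 → 6, so m(5) = 6.
  α_2 = 10: Horner steps 12 → 1, so m(10) = 1.
  α_3 = 1: Horner steps 12 → 10, so m(1) = 10.
  α_4 = 4: Horner steps 12 → 7, so m(4) = 7.
  α_5 = 3: Horner steps 12 → 8, so m(3) = 8.
Codeword c = [6, 1, 10, 7, 8] ∈ F_13^5.


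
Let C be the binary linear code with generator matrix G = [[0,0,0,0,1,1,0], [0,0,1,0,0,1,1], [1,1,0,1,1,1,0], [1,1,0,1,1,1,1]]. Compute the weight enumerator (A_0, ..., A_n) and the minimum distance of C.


Weight distribution: A_0 = 1, A_1 = 1, A_2 = 3, A_3 = 4, A_4 = 1, A_5 = 3, A_6 = 3. Minimum distance d = 1.

Enumerate all 2^4 = 16 messages m ∈ F_2^4.
For each, compute codeword c = mG in F_2^7, then tally its weight.
  m = 0000 → c = 0000000, weight = 0.
  m = 1000 → c = 0000110, weight = 2.
  m = 0100 → c = 0010011, weight = 3.
  m = 1100 → c = 0010101, weight = 3.
  m = 0010 → c = 1101110, weight = 5.
  m = 1010 → c = 1101000, weight = 3.
  m = 0110 → c = 1111101, weight = 6.
  m = 1110 → c = 1111011, weight = 6.
  m = 0001 → c = 1101111, weight = 6.
  m = 1001 → c = 1101001, weight = 4.
  m = 0101 → c = 1111100, weight = 5.
  m = 1101 → c = 1111010, weight = 5.
  m = 0011 → c = 0000001, weight = 1.
  m = 1011 → c = 0000111, weight = 3.
  m = 0111 → c = 0010010, weight = 2.
  m = 1111 → c = 0010100, weight = 2.
Tally weights:
  weight 0: 1 codewords.
  weight 1: 1 codewords.
  weight 2: 3 codewords.
  weight 3: 4 codewords.
  weight 4: 1 codewords.
  weight 5: 3 codewords.
  weight 6: 3 codewords.
Minimum distance d = smallest w > 0 with A_w > 0 = 1.
Sanity: Σ A_w = 16 = 2^4 = 16 ✓.


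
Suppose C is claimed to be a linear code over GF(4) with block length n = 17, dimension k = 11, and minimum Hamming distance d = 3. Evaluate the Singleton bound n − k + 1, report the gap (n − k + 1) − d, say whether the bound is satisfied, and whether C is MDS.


Singleton RHS = n − k + 1 = 7, slack = 4, bound satisfied, not MDS.

Singleton bound: d ≤ n − k + 1.
Here n = 17, k = 11, so n − k + 1 = 7.
Given d = 3, check d ≤ 7: YES.
Slack = (n − k + 1) − d = 4.
The code is NOT MDS (slack = 4 > 0).
Description: the claimed parameters are [17, 11, 3]_4; such a code would be non-MDS.


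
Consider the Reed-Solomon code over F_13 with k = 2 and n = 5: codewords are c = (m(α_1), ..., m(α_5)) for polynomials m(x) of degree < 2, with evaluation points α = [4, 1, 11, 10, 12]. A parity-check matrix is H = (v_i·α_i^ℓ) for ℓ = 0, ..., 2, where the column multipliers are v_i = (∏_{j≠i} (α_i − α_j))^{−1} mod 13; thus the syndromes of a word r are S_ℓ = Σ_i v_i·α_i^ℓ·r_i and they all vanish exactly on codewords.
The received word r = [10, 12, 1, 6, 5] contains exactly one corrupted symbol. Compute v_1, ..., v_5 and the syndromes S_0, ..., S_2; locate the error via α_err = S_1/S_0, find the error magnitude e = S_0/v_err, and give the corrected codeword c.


S = (5, 8, 5), error at position 5, error magnitude e = 9, c = [10, 12, 1, 6, 9].

Step 1: column multipliers v_i = (∏_{j≠i}(α_i − α_j))^{−1} mod 13.
  i = 1 (α = 4): (4−1)(4−11)(4−10)(4−12) = 3·(−7)·(−6)·(−8) = −1008 ≡ 6, so v_1 = 6^{−1} = 11 (mod 13).
  i = 2 (α = 1): (1−4)(1−11)(1−10)(1−12) = (−3)·(−10)·(−9)·(−11) = 2970 ≡ 6, so v_2 = 6^{−1} = 11 (mod 13).
  i = 3 (α = 11): (11−4)(11−1)(11−10)(11−12) = 7·10·1·(−1) = −70 ≡ 8, so v_3 = 8^{−1} = 5 (mod 13).
  i = 4 (α = 10): (10−4)(10−1)(10−11)(10−12) = 6·9·(−1)·(−2) = 108 ≡ 4, so v_4 = 4^{−1} = 10 (mod 13).
  i = 5 (α = 12): (12−4)(12−1)(12−11)(12−10) = 8·11·1·2 = 176 ≡ 7, so v_5 = 7^{−1} = 2 (mod 13).
  v = [11, 11, 5, 10, 2].
Step 2: syndromes of r = [10, 12, 1, 6, 5] (all sums mod 13).
  S_0 = Σ v_i r_i = 11·10 + 11·12 + 5·1 + 10·6 + 2·5 = 317 ≡ 5.
  S_1 = Σ v_i α_i r_i = 11·4·10 + 11·1·12 + 5·11·1 + 10·10·6 + 2·12·5 = 1347 ≡ 8.
  α_i^2 mod 13 = [3, 1, 4, 9, 1].
  S_2 = Σ v_i α_i^2 r_i = 11·3·10 + 11·1·12 + 5·4·1 + 10·9·6 + 2·1·5 = 1032 ≡ 5.
  S = (5, 8, 5) ≠ 0, so r is not a codeword (an error is present).
Step 3: locate the error. For a single error e at position i, S_ℓ = v_i·e·α_i^ℓ, so α_err = S_1/S_0.
  S_0^{−1} = 5^{−1} = 8 (mod 13), so α_err = 8·8 = 64 ≡ 12 = α_5. Error position i = 5.
  Consistency check: S_2/S_1 = 5·5 = 25 ≡ 12 = α_err ✓ (single-error assumption holds).
Step 4: error magnitude e = S_0/v_5 = S_0·∏_{j≠5}(α_5 − α_j) = 5·7 = 35 ≡ 9 (mod 13).
Step 5: correct position 5: c_5 = r_5 − e = 5 − 9 ≡ 9 (mod 13). Hence c = [10, 12, 1, 6, 9].
  Check: interpolating c through the α_i gives m(x) = 4 + 8·x (degree < 2) with m(α_i) = c_i for every i, so c is indeed a codeword.


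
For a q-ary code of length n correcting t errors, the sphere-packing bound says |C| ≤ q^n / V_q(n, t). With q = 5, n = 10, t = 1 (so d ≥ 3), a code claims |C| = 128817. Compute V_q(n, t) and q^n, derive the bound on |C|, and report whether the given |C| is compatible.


V_q(n, t) = 41, q^n = 9765625, Hamming bound = 238185, |C| = 128817 ≤ bound (satisfied).

Step 1: Compute V_q(n, t) = Σ_{j=0}^1 C(n, j) (q−1)^j.
  j = 0: C(10,0)·(4)^0 = 1·1 = 1.
  j = 1: C(10,1)·(4)^1 = 10·4 = 40.
  V_q(n, t) = 1 + 40 = 41.
Step 2: q^n = 5^10 = 9765625.
Step 3: Hamming bound ⌊q^n / V_q(n,t)⌋ = ⌊9765625/41⌋ = 238185.
Step 4: Compare |C| = 128817 to 238185: satisfied.
The claimed |C| lies below the Hamming bound.


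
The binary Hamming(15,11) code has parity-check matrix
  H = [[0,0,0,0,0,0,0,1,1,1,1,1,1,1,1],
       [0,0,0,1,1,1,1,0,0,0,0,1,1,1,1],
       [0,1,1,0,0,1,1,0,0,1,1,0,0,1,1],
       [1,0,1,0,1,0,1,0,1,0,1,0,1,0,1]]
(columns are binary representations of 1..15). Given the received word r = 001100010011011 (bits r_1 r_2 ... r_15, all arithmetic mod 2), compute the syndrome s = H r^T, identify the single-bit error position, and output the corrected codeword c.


s = (1, 0, 0, 1)^T, error position = 9, corrected codeword c = 001100011011011

Compute s = H r^T mod 2 one row at a time:
  s_1 = 1 + 0 + 0 + 1 + 1 + 0 + 1 + 1 = 5 ≡ 1 (mod 2).
  s_2 = 1 + 0 + 0 + 0 + 1 + 0 + 1 + 1 = 4 ≡ 0 (mod 2).
  s_3 = 0 + 1 + 0 + 0 + 0 + 1 + 1 + 1 = 4 ≡ 0 (mod 2).
  s_4 = 0 + 1 + 0 + 0 + 0 + 1 + 0 + 1 = 3 ≡ 1 (mod 2).
s = (1, 0, 0, 1)^T — this equals column 9 of H (binary 1001), so error is at position 9.
Correct: flip bit 9 of r = 001100010011011 to get c = 001100011011011.


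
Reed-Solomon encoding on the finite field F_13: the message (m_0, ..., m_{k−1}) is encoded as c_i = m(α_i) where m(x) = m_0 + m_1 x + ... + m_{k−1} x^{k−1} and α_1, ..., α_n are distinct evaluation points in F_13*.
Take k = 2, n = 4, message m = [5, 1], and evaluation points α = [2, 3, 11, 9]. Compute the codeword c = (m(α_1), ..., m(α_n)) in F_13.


c = [7, 8, 3, 1]

Message polynomial: m(x) = 5 + 1·x (mod 13).
For each evaluation point α_i, compute m(α_i) mod 13:
  α_1 = 2: Horner steps 1 → 7, so m(2) = 7.
  α_2 = 3: Horner steps 1 → 8, so m(3) = 8.
  α_3 = 11: Horner steps 1 → 3, so m(11) = 3.
  α_4 = 9: Horner steps 1 → 1, so m(9) = 1.
Codeword c = [7, 8, 3, 1] ∈ F_13^4.


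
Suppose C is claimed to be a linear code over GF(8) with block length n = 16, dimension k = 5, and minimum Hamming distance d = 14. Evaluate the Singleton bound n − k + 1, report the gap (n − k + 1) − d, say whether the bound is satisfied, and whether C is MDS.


Singleton RHS = n − k + 1 = 12, slack = -2, bound violated (no such code; not MDS).

Singleton bound: d ≤ n − k + 1.
Here n = 16, k = 5, so n − k + 1 = 12.
Given d = 14, check d ≤ 12: NO.
Slack = (n − k + 1) − d = -2.
The slack is negative: d = 14 exceeds n − k + 1 = 12 by 2, so the Singleton bound is violated and no linear [16, 5, 14]_8 code can exist. In particular it is not MDS (MDS requires d = n − k + 1 exactly).
Description: the claimed parameters are [16, 5, 14]_8; such a code would be impossible (violates the Singleton bound).


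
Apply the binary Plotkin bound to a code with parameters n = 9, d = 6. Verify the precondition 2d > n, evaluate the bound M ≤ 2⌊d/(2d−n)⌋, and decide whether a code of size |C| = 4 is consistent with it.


Plotkin bound M ≤ 4; given |C| = 4 ≤ bound (satisfied).

Check applicability: 2d = 12, n = 9.
2d − n = 3 > 0, so Plotkin applies.
Compute d/(2d−n) = 6/3 ≈ 2.0000.
⌊d/(2d−n)⌋ = 2.
Plotkin bound: M ≤ 2·2 = 4.
Given |C| = 4, check: satisfied.
This |C| is at the Plotkin bound.


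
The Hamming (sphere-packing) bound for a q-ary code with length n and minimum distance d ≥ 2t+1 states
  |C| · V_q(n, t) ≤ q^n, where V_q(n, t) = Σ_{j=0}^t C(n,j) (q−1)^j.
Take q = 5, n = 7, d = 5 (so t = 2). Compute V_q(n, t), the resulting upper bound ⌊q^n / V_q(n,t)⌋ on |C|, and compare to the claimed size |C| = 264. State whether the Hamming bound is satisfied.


V_q(n, t) = 365, q^n = 78125, Hamming bound = 214, |C| = 264 > bound (violated).

Step 1: Compute V_q(n, t) = Σ_{j=0}^2 C(n, j) (q−1)^j.
  j = 0: C(7,0)·(4)^0 = 1·1 = 1.
  j = 1: C(7,1)·(4)^1 = 7·4 = 28.
  j = 2: C(7,2)·(4)^2 = 21·16 = 336.
  V_q(n, t) = 1 + 28 + 336 = 365.
Step 2: q^n = 5^7 = 78125.
Step 3: Hamming bound ⌊q^n / V_q(n,t)⌋ = ⌊78125/365⌋ = 214.
Step 4: Compare |C| = 264 to 214: violated.
The claimed |C| lies above the Hamming bound, so no 5-ary code of length 7 with d ≥ 5 can have 264 codewords.


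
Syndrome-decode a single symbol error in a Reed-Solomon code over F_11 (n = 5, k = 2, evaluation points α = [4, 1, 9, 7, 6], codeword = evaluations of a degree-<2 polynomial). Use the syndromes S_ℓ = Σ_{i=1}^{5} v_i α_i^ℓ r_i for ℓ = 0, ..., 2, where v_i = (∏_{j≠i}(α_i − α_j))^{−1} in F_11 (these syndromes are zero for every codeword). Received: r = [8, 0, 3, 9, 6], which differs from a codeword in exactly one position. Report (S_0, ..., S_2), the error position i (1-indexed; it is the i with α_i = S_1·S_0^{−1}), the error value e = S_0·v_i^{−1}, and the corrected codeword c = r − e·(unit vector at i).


S = (6, 9, 8), error at position 4, error magnitude e = 4, c = [8, 0, 3, 5, 6].

Step 1: column multipliers v_i = (∏_{j≠i}(α_i − α_j))^{−1} mod 11.
  i = 1 (α = 4): (4−1)(4−9)(4−7)(4−6) = 3·(−5)·(−3)·(−2) = −90 ≡ 9, so v_1 = 9^{−1} = 5 (mod 11).
  i = 2 (α = 1): (1−4)(1−9)(1−7)(1−6) = (−3)·(−8)·(−6)·(−5) = 720 ≡ 5, so v_2 = 5^{−1} = 9 (mod 11).
  i = 3 (α = 9): (9−4)(9−1)(9−7)(9−6) = 5·8·2·3 = 240 ≡ 9, so v_3 = 9^{−1} = 5 (mod 11).
  i = 4 (α = 7): (7−4)(7−1)(7−9)(7−6) = 3·6·(−2)·1 = −36 ≡ 8, so v_4 = 8^{−1} = 7 (mod 11).
  i = 5 (α = 6): (6−4)(6−1)(6−9)(6−7) = 2·5·(−3)·(−1) = 30 ≡ 8, so v_5 = 8^{−1} = 7 (mod 11).
  v = [5, 9, 5, 7, 7].
Step 2: syndromes of r = [8, 0, 3, 9, 6] (all sums mod 11).
  S_0 = Σ v_i r_i = 5·8 + 9·0 + 5·3 + 7·9 + 7·6 = 160 ≡ 6.
  S_1 = Σ v_i α_i r_i = 5·4·8 + 9·1·0 + 5·9·3 + 7·7·9 + 7·6·6 = 988 ≡ 9.
  α_i^2 mod 11 = [5, 1, 4, 5, 3].
  S_2 = Σ v_i α_i^2 r_i = 5·5·8 + 9·1·0 + 5·4·3 + 7·5·9 + 7·3·6 = 701 ≡ 8.
  S = (6, 9, 8) ≠ 0, so r is not a codeword (an error is present).
Step 3: locate the error. For a single error e at position i, S_ℓ = v_i·e·α_i^ℓ, so α_err = S_1/S_0.
  S_0^{−1} = 6^{−1} = 2 (mod 11), so α_err = 9·2 = 18 ≡ 7 = α_4. Error position i = 4.
  Consistency check: S_2/S_1 = 8·5 = 40 ≡ 7 = α_err ✓ (single-error assumption holds).
Step 4: error magnitude e = S_0/v_4 = S_0·∏_{j≠4}(α_4 − α_j) = 6·8 = 48 ≡ 4 (mod 11).
Step 5: correct position 4: c_4 = r_4 − e = 9 − 4 ≡ 5 (mod 11). Hence c = [8, 0, 3, 5, 6].
  Check: interpolating c through the α_i gives m(x) = 1 + 10·x (degree < 2) with m(α_i) = c_i for every i, so c is indeed a codeword.


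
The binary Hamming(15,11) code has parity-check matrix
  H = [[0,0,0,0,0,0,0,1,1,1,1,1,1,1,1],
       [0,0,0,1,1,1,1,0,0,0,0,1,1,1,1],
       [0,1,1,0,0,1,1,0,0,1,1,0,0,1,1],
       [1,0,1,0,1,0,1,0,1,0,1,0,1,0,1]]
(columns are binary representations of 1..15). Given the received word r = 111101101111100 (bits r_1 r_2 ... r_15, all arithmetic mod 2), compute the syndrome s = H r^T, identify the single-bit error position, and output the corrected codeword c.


s = (1, 1, 0, 0)^T, error position = 12, corrected codeword c = 111101101110100

Compute s = H r^T mod 2 one row at a time:
  s_1 = 0 + 1 + 1 + 1 + 1 + 1 + 0 + 0 = 5 ≡ 1 (mod 2).
  s_2 = 1 + 0 + 1 + 1 + 1 + 1 + 0 + 0 = 5 ≡ 1 (mod 2).
  s_3 = 1 + 1 + 1 + 1 + 1 + 1 + 0 + 0 = 6 ≡ 0 (mod 2).
  s_4 = 1 + 1 + 0 + 1 + 1 + 1 + 1 + 0 = 6 ≡ 0 (mod 2).
s = (1, 1, 0, 0)^T — this equals column 12 of H (binary 1100), so error is at position 12.
Correct: flip bit 12 of r = 111101101111100 to get c = 111101101110100.


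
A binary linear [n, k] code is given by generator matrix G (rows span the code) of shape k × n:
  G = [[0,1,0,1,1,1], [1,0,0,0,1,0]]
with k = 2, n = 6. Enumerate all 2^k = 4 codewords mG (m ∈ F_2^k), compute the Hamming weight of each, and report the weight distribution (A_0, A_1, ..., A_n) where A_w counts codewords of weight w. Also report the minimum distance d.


Weight distribution: A_0 = 1, A_2 = 1, A_4 = 2. Minimum distance d = 2.

Enumerate all 2^2 = 4 messages m ∈ F_2^2.
For each, compute codeword c = mG in F_2^6, then tally its weight.
  m = 00 → c = 000000, weight = 0.
  m = 10 → c = 010111, weight = 4.
  m = 01 → c = 100010, weight = 2.
  m = 11 → c = 110101, weight = 4.
Tally weights:
  weight 0: 1 codewords.
  weight 2: 1 codewords.
  weight 4: 2 codewords.
Minimum distance d = smallest w > 0 with A_w > 0 = 2.
Sanity: Σ A_w = 4 = 2^2 = 4 ✓.


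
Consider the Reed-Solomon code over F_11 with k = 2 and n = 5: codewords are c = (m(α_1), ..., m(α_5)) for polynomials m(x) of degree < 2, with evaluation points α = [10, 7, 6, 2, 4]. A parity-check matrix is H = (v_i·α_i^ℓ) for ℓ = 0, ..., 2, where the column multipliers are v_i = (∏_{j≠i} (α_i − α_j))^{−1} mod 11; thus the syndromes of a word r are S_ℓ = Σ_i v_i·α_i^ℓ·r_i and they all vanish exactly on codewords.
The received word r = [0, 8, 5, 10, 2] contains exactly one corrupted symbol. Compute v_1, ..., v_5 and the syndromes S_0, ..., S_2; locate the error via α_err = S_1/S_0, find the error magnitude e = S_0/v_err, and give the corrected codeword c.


S = (4, 6, 9), error at position 2, error magnitude e = 7, c = [0, 1, 5, 10, 2].

Step 1: column multipliers v_i = (∏_{j≠i}(α_i − α_j))^{−1} mod 11.
  i = 1 (α = 10): (10−7)(10−6)(10−2)(10−4) = 3·4·8·6 = 576 ≡ 4, so v_1 = 4^{−1} = 3 (mod 11).
  i = 2 (α = 7): (7−10)(7−6)(7−2)(7−4) = (−3)·1·5·3 = −45 ≡ 10, so v_2 = 10^{−1} = 10 (mod 11).
  i = 3 (α = 6): (6−10)(6−7)(6−2)(6−4) = (−4)·(−1)·4·2 = 32 ≡ 10, so v_3 = 10^{−1} = 10 (mod 11).
  i = 4 (α = 2): (2−10)(2−7)(2−6)(2−4) = (−8)·(−5)·(−4)·(−2) = 320 ≡ 1, so v_4 = 1^{−1} = 1 (mod 11).
  i = 5 (α = 4): (4−10)(4−7)(4−6)(4−2) = (−6)·(−3)·(−2)·2 = −72 ≡ 5, so v_5 = 5^{−1} = 9 (mod 11).
  v = [3, 10, 10, 1, 9].
Step 2: syndromes of r = [0, 8, 5, 10, 2] (all sums mod 11).
  S_0 = Σ v_i r_i = 3·0 + 10·8 + 10·5 + 1·10 + 9·2 = 158 ≡ 4.
  S_1 = Σ v_i α_i r_i = 3·10·0 + 10·7·8 + 10·6·5 + 1·2·10 + 9·4·2 = 952 ≡ 6.
  α_i^2 mod 11 = [1, 5, 3, 4, 5].
  S_2 = Σ v_i α_i^2 r_i = 3·1·0 + 10·5·8 + 10·3·5 + 1·4·10 + 9·5·2 = 680 ≡ 9.
  S = (4, 6, 9) ≠ 0, so r is not a codeword (an error is present).
Step 3: locate the error. For a single error e at position i, S_ℓ = v_i·e·α_i^ℓ, so α_err = S_1/S_0.
  S_0^{−1} = 4^{−1} = 3 (mod 11), so α_err = 6·3 = 18 ≡ 7 = α_2. Error position i = 2.
  Consistency check: S_2/S_1 = 9·2 = 18 ≡ 7 = α_err ✓ (single-error assumption holds).
Step 4: error magnitude e = S_0/v_2 = S_0·∏_{j≠2}(α_2 − α_j) = 4·10 = 40 ≡ 7 (mod 11).
Step 5: correct position 2: c_2 = r_2 − e = 8 − 7 ≡ 1 (mod 11). Hence c = [0, 1, 5, 10, 2].
  Check: interpolating c through the α_i gives m(x) = 7 + 7·x (degree < 2) with m(α_i) = c_i for every i, so c is indeed a codeword.


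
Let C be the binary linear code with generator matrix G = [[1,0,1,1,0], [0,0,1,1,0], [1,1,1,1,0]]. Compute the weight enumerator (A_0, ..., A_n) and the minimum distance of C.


Weight distribution: A_0 = 1, A_1 = 2, A_2 = 2, A_3 = 2, A_4 = 1. Minimum distance d = 1.

Enumerate all 2^3 = 8 messages m ∈ F_2^3.
For each, compute codeword c = mG in F_2^5, then tally its weight.
  m = 000 → c = 00000, weight = 0.
  m = 100 → c = 10110, weight = 3.
  m = 010 → c = 00110, weight = 2.
  m = 110 → c = 10000, weight = 1.
  m = 001 → c = 11110, weight = 4.
  m = 101 → c = 01000, weight = 1.
  m = 011 → c = 11000, weight = 2.
  m = 111 → c = 01110, weight = 3.
Tally weights:
  weight 0: 1 codewords.
  weight 1: 2 codewords.
  weight 2: 2 codewords.
  weight 3: 2 codewords.
  weight 4: 1 codewords.
Minimum distance d = smallest w > 0 with A_w > 0 = 1.
Sanity: Σ A_w = 8 = 2^3 = 8 ✓.


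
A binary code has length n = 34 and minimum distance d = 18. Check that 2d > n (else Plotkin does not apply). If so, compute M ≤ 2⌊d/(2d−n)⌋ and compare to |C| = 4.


Plotkin bound M ≤ 18; given |C| = 4 ≤ bound (satisfied).

Check applicability: 2d = 36, n = 34.
2d − n = 2 > 0, so Plotkin applies.
Compute d/(2d−n) = 18/2 ≈ 9.0000.
⌊d/(2d−n)⌋ = 9.
Plotkin bound: M ≤ 2·9 = 18.
Given |C| = 4, check: satisfied.
This |C| is below the Plotkin bound.


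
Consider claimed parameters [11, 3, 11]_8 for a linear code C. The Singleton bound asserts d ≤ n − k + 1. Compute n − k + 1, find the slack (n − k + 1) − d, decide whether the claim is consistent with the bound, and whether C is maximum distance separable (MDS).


Singleton RHS = n − k + 1 = 9, slack = -2, bound violated (no such code; not MDS).

Singleton bound: d ≤ n − k + 1.
Here n = 11, k = 3, so n − k + 1 = 9.
Given d = 11, check d ≤ 9: NO.
Slack = (n − k + 1) − d = -2.
The slack is negative: d = 11 exceeds n − k + 1 = 9 by 2, so the Singleton bound is violated and no linear [11, 3, 11]_8 code can exist. In particular it is not MDS (MDS requires d = n − k + 1 exactly).
Description: the claimed parameters are [11, 3, 11]_8; such a code would be impossible (violates the Singleton bound).


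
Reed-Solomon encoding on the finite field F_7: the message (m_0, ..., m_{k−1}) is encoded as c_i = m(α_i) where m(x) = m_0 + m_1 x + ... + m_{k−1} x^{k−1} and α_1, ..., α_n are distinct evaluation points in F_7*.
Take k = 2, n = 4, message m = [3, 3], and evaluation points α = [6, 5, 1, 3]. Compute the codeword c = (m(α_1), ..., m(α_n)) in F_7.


c = [0, 4, 6, 5]

Message polynomial: m(x) = 3 + 3·x (mod 7).
For each evaluation point α_i, compute m(α_i) mod 7:
  α_1 = 6: Horner steps 3 → 0, so m(6) = 0.
  α_2 = 5: Horner steps 3 → 4, so m(5) = 4.
  α_3 = 1: Horner steps 3 → 6, so m(1) = 6.
  α_4 = 3: Horner steps 3 → 5, so m(3) = 5.
Codeword c = [0, 4, 6, 5] ∈ F_7^4.


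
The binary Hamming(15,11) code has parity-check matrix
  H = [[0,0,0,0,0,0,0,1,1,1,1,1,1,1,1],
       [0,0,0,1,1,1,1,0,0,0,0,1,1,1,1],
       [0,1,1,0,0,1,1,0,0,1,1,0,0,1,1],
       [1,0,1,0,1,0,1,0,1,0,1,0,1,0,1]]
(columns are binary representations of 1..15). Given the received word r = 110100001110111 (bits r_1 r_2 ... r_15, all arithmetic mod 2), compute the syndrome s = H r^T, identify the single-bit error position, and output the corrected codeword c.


s = (0, 0, 1, 1)^T, error position = 3, corrected codeword c = 111100001110111

Compute s = H r^T mod 2 one row at a time:
  s_1 = 0 + 1 + 1 + 1 + 0 + 1 + 1 + 1 = 6 ≡ 0 (mod 2).
  s_2 = 1 + 0 + 0 + 0 + 0 + 1 + 1 + 1 = 4 ≡ 0 (mod 2).
  s_3 = 1 + 0 + 0 + 0 + 1 + 1 + 1 + 1 = 5 ≡ 1 (mod 2).
  s_4 = 1 + 0 + 0 + 0 + 1 + 1 + 1 + 1 = 5 ≡ 1 (mod 2).
s = (0, 0, 1, 1)^T — this equals column 3 of H (binary 0011), so error is at position 3.
Correct: flip bit 3 of r = 110100001110111 to get c = 111100001110111.


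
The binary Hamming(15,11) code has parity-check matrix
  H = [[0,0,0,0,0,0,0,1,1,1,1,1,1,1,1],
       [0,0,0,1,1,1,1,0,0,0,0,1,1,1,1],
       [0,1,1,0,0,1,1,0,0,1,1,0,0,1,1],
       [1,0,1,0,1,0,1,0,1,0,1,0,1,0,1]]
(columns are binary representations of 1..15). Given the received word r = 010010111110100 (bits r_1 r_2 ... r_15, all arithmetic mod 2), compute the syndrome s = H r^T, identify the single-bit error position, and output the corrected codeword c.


s = (1, 1, 0, 1)^T, error position = 13, corrected codeword c = 010010111110000

Compute s = H r^T mod 2 one row at a time:
  s_1 = 1 + 1 + 1 + 1 + 0 + 1 + 0 + 0 = 5 ≡ 1 (mod 2).
  s_2 = 0 + 1 + 0 + 1 + 0 + 1 + 0 + 0 = 3 ≡ 1 (mod 2).
  s_3 = 1 + 0 + 0 + 1 + 1 + 1 + 0 + 0 = 4 ≡ 0 (mod 2).
  s_4 = 0 + 0 + 1 + 1 + 1 + 1 + 1 + 0 = 5 ≡ 1 (mod 2).
s = (1, 1, 0, 1)^T — this equals column 13 of H (binary 1101), so error is at position 13.
Correct: flip bit 13 of r = 010010111110100 to get c = 010010111110000.


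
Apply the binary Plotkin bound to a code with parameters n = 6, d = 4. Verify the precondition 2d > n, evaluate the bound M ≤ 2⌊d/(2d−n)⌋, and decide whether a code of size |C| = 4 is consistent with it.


Plotkin bound M ≤ 4; given |C| = 4 ≤ bound (satisfied).

Check applicability: 2d = 8, n = 6.
2d − n = 2 > 0, so Plotkin applies.
Compute d/(2d−n) = 4/2 ≈ 2.0000.
⌊d/(2d−n)⌋ = 2.
Plotkin bound: M ≤ 2·2 = 4.
Given |C| = 4, check: satisfied.
This |C| is at the Plotkin bound.


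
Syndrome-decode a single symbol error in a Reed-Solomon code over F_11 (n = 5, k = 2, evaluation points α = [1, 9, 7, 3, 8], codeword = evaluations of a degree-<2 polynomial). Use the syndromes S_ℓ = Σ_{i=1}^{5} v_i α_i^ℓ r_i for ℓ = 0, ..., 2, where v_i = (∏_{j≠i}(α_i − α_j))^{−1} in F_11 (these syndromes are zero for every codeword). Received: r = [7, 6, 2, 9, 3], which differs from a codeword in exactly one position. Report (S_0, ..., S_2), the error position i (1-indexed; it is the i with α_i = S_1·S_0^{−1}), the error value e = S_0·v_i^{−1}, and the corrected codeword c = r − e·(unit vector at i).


S = (3, 5, 1), error at position 2, error magnitude e = 2, c = [7, 4, 2, 9, 3].

Step 1: column multipliers v_i = (∏_{j≠i}(α_i − α_j))^{−1} mod 11.
  i = 1 (α = 1): (1−9)(1−7)(1−3)(1−8) = (−8)·(−6)·(−2)·(−7) = 672 ≡ 1, so v_1 = 1^{−1} = 1 (mod 11).
  i = 2 (α = 9): (9−1)(9−7)(9−3)(9−8) = 8·2·6·1 = 96 ≡ 8, so v_2 = 8^{−1} = 7 (mod 11).
  i = 3 (α = 7): (7−1)(7−9)(7−3)(7−8) = 6·(−2)·4·(−1) = 48 ≡ 4, so v_3 = 4^{−1} = 3 (mod 11).
  i = 4 (α = 3): (3−1)(3−9)(3−7)(3−8) = 2·(−6)·(−4)·(−5) = −240 ≡ 2, so v_4 = 2^{−1} = 6 (mod 11).
  i = 5 (α = 8): (8−1)(8−9)(8−7)(8−3) = 7·(−1)·1·5 = −35 ≡ 9, so v_5 = 9^{−1} = 5 (mod 11).
  v = [1, 7, 3, 6, 5].
Step 2: syndromes of r = [7, 6, 2, 9, 3] (all sums mod 11).
  S_0 = Σ v_i r_i = 1·7 + 7·6 + 3·2 + 6·9 + 5·3 = 124 ≡ 3.
  S_1 = Σ v_i α_i r_i = 1·1·7 + 7·9·6 + 3·7·2 + 6·3·9 + 5·8·3 = 709 ≡ 5.
  α_i^2 mod 11 = [1, 4, 5, 9, 9].
  S_2 = Σ v_i α_i^2 r_i = 1·1·7 + 7·4·6 + 3·5·2 + 6·9·9 + 5·9·3 = 826 ≡ 1.
  S = (3, 5, 1) ≠ 0, so r is not a codeword (an error is present).
Step 3: locate the error. For a single error e at position i, S_ℓ = v_i·e·α_i^ℓ, so α_err = S_1/S_0.
  S_0^{−1} = 3^{−1} = 4 (mod 11), so α_err = 5·4 = 20 ≡ 9 = α_2. Error position i = 2.
  Consistency check: S_2/S_1 = 1·9 = 9 ≡ 9 = α_err ✓ (single-error assumption holds).
Step 4: error magnitude e = S_0/v_2 = S_0·∏_{j≠2}(α_2 − α_j) = 3·8 = 24 ≡ 2 (mod 11).
Step 5: correct position 2: c_2 = r_2 − e = 6 − 2 ≡ 4 (mod 11). Hence c = [7, 4, 2, 9, 3].
  Check: interpolating c through the α_i gives m(x) = 6 + 1·x (degree < 2) with m(α_i) = c_i for every i, so c is indeed a codeword.


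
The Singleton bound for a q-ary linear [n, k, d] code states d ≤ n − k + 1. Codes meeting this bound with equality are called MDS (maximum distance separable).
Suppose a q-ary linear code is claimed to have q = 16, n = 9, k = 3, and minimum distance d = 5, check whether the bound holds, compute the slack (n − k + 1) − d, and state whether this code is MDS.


Singleton RHS = n − k + 1 = 7, slack = 2, bound satisfied, not MDS.

Singleton bound: d ≤ n − k + 1.
Here n = 9, k = 3, so n − k + 1 = 7.
Given d = 5, check d ≤ 7: YES.
Slack = (n − k + 1) − d = 2.
The code is NOT MDS (slack = 2 > 0).
Description: the claimed parameters are [9, 3, 5]_16; such a code would be non-MDS.


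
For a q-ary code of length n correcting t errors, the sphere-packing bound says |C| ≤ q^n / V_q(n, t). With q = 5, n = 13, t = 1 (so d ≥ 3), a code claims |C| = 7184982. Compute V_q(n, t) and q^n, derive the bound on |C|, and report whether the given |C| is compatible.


V_q(n, t) = 53, q^n = 1220703125, Hamming bound = 23032134, |C| = 7184982 ≤ bound (satisfied).

Step 1: Compute V_q(n, t) = Σ_{j=0}^1 C(n, j) (q−1)^j.
  j = 0: C(13,0)·(4)^0 = 1·1 = 1.
  j = 1: C(13,1)·(4)^1 = 13·4 = 52.
  V_q(n, t) = 1 + 52 = 53.
Step 2: q^n = 5^13 = 1220703125.
Step 3: Hamming bound ⌊q^n / V_q(n,t)⌋ = ⌊1220703125/53⌋ = 23032134.
Step 4: Compare |C| = 7184982 to 23032134: satisfied.
The claimed |C| lies below the Hamming bound.


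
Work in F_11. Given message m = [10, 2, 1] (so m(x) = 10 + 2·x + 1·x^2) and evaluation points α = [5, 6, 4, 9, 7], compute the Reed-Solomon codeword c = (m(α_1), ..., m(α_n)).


c = [1, 3, 1, 10, 7]

Message polynomial: m(x) = 10 + 2·x + 1·x^2 (mod 11).
For each evaluation point α_i, compute m(α_i) mod 11:
  α_1 = 5: Horner steps 1 → 7 → 1, so m(5) = 1.
  α_2 = 6: Horner steps 1 → 8 → 3, so m(6) = 3.
  α_3 = 4: Horner steps 1 → 6 → 1, so m(4) = 1.
  α_4 = 9: Horner steps 1 → 0 → 10, so m(9) = 10.
  α_5 = 7: Horner steps 1 → 9 → 7, so m(7) = 7.
Codeword c = [1, 3, 1, 10, 7] ∈ F_11^5.


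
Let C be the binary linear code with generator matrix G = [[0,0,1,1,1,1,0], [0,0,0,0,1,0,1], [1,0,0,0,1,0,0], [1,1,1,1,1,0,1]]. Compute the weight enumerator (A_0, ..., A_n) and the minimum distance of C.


Weight distribution: A_0 = 1, A_2 = 4, A_4 = 9, A_6 = 2. Minimum distance d = 2.

Enumerate all 2^4 = 16 messages m ∈ F_2^4.
For each, compute codeword c = mG in F_2^7, then tally its weight.
  m = 0000 → c = 0000000, weight = 0.
  m = 1000 → c = 0011110, weight = 4.
  m = 0100 → c = 0000101, weight = 2.
  m = 1100 → c = 0011011, weight = 4.
  m = 0010 → c = 1000100, weight = 2.
  m = 1010 → c = 1011010, weight = 4.
  m = 0110 → c = 1000001, weight = 2.
  m = 1110 → c = 1011111, weight = 6.
  m = 0001 → c = 1111101, weight = 6.
  m = 1001 → c = 1100011, weight = 4.
  m = 0101 → c = 1111000, weight = 4.
  m = 1101 → c = 1100110, weight = 4.
  m = 0011 → c = 0111001, weight = 4.
  m = 1011 → c = 0100111, weight = 4.
  m = 0111 → c = 0111100, weight = 4.
  m = 1111 → c = 0100010, weight = 2.
Tally weights:
  weight 0: 1 codewords.
  weight 2: 4 codewords.
  weight 4: 9 codewords.
  weight 6: 2 codewords.
Minimum distance d = smallest w > 0 with A_w > 0 = 2.
Sanity: Σ A_w = 16 = 2^4 = 16 ✓.


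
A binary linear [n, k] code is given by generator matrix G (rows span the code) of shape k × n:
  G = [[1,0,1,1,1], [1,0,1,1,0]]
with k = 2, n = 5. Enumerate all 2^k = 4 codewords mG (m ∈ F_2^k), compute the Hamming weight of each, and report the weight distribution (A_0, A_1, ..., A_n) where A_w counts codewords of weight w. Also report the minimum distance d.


Weight distribution: A_0 = 1, A_1 = 1, A_3 = 1, A_4 = 1. Minimum distance d = 1.

Enumerate all 2^2 = 4 messages m ∈ F_2^2.
For each, compute codeword c = mG in F_2^5, then tally its weight.
  m = 00 → c = 00000, weight = 0.
  m = 10 → c = 10111, weight = 4.
  m = 01 → c = 10110, weight = 3.
  m = 11 → c = 00001, weight = 1.
Tally weights:
  weight 0: 1 codewords.
  weight 1: 1 codewords.
  weight 3: 1 codewords.
  weight 4: 1 codewords.
Minimum distance d = smallest w > 0 with A_w > 0 = 1.
Sanity: Σ A_w = 4 = 2^2 = 4 ✓.


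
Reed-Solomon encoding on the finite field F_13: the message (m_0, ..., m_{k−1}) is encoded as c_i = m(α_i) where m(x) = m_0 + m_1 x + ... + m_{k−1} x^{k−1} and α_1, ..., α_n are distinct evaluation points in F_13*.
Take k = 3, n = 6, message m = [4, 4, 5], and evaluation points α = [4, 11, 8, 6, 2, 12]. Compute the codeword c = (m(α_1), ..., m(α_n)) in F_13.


c = [9, 3, 5, 0, 6, 5]

Message polynomial: m(x) = 4 + 4·x + 5·x^2 (mod 13).
For each evaluation point α_i, compute m(α_i) mod 13:
  α_1 = 4: Horner steps 5 → 11 → 9, so m(4) = 9.
  α_2 = 11: Horner steps 5 → 7 → 3, so m(11) = 3.
  α_3 = 8: Horner steps 5 → 5 → 5, so m(8) = 5.
  α_4 = 6: Horner steps 5 → 8 → 0, so m(6) = 0.
  α_5 = 2: Horner steps 5 → 1 → 6, so m(2) = 6.
  α_6 = 12: Horner steps 5 → 12 → 5, so m(12) = 5.
Codeword c = [9, 3, 5, 0, 6, 5] ∈ F_13^6.


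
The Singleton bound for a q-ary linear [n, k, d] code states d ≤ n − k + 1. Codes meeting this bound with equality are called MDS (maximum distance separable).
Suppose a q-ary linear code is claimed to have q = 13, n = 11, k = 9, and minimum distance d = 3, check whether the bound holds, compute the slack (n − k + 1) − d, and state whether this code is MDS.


Singleton RHS = n − k + 1 = 3, slack = 0, bound satisfied, MDS.

Singleton bound: d ≤ n − k + 1.
Here n = 11, k = 9, so n − k + 1 = 3.
Given d = 3, check d ≤ 3: YES.
Slack = (n − k + 1) − d = 0.
The code is MDS (slack = 0).
Description: the claimed parameters are [11, 9, 3]_13; such a code would be MDS (meets Singleton bound).


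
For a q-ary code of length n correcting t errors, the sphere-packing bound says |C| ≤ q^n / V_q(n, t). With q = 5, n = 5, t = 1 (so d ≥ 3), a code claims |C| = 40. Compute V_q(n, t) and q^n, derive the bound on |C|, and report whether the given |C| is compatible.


V_q(n, t) = 21, q^n = 3125, Hamming bound = 148, |C| = 40 ≤ bound (satisfied).

Step 1: Compute V_q(n, t) = Σ_{j=0}^1 C(n, j) (q−1)^j.
  j = 0: C(5,0)·(4)^0 = 1·1 = 1.
  j = 1: C(5,1)·(4)^1 = 5·4 = 20.
  V_q(n, t) = 1 + 20 = 21.
Step 2: q^n = 5^5 = 3125.
Step 3: Hamming bound ⌊q^n / V_q(n,t)⌋ = ⌊3125/21⌋ = 148.
Step 4: Compare |C| = 40 to 148: satisfied.
The claimed |C| lies below the Hamming bound.


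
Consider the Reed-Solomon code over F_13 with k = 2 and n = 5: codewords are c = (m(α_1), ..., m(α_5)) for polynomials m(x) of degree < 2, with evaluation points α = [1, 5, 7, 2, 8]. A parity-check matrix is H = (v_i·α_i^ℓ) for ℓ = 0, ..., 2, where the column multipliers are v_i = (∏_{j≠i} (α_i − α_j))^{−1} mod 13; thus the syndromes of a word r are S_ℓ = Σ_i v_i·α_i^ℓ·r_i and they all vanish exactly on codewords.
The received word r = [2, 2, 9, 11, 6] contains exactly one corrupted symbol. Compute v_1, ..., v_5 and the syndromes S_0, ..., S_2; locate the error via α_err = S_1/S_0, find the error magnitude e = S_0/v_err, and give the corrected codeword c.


S = (12, 12, 12), error at position 1, error magnitude e = 1, c = [1, 2, 9, 11, 6].

Step 1: column multipliers v_i = (∏_{j≠i}(α_i − α_j))^{−1} mod 13.
  i = 1 (α = 1): (1−5)(1−7)(1−2)(1−8) = (−4)·(−6)·(−1)·(−7) = 168 ≡ 12, so v_1 = 12^{−1} = 12 (mod 13).
  i = 2 (α = 5): (5−1)(5−7)(5−2)(5−8) = 4·(−2)·3·(−3) = 72 ≡ 7, so v_2 = 7^{−1} = 2 (mod 13).
  i = 3 (α = 7): (7−1)(7−5)(7−2)(7−8) = 6·2·5·(−1) = −60 ≡ 5, so v_3 = 5^{−1} = 8 (mod 13).
  i = 4 (α = 2): (2−1)(2−5)(2−7)(2−8) = 1·(−3)·(−5)·(−6) = −90 ≡ 1, so v_4 = 1^{−1} = 1 (mod 13).
  i = 5 (α = 8): (8−1)(8−5)(8−7)(8−2) = 7·3·1·6 = 126 ≡ 9, so v_5 = 9^{−1} = 3 (mod 13).
  v = [12, 2, 8, 1, 3].
Step 2: syndromes of r = [2, 2, 9, 11, 6] (all sums mod 13).
  S_0 = Σ v_i r_i = 12·2 + 2·2 + 8·9 + 1·11 + 3·6 = 129 ≡ 12.
  S_1 = Σ v_i α_i r_i = 12·1·2 + 2·5·2 + 8·7·9 + 1·2·11 + 3·8·6 = 714 ≡ 12.
  α_i^2 mod 13 = [1, 12, 10, 4, 12].
  S_2 = Σ v_i α_i^2 r_i = 12·1·2 + 2·12·2 + 8·10·9 + 1·4·11 + 3·12·6 = 1052 ≡ 12.
  S = (12, 12, 12) ≠ 0, so r is not a codeword (an error is present).
Step 3: locate the error. For a single error e at position i, S_ℓ = v_i·e·α_i^ℓ, so α_err = S_1/S_0.
  S_0^{−1} = 12^{−1} = 12 (mod 13), so α_err = 12·12 = 144 ≡ 1 = α_1. Error position i = 1.
  Consistency check: S_2/S_1 = 12·12 = 144 ≡ 1 = α_err ✓ (single-error assumption holds).
Step 4: error magnitude e = S_0/v_1 = S_0·∏_{j≠1}(α_1 − α_j) = 12·12 = 144 ≡ 1 (mod 13).
Step 5: correct position 1: c_1 = r_1 − e = 2 − 1 ≡ 1 (mod 13). Hence c = [1, 2, 9, 11, 6].
  Check: interpolating c through the α_i gives m(x) = 4 + 10·x (degree < 2) with m(α_i) = c_i for every i, so c is indeed a codeword.


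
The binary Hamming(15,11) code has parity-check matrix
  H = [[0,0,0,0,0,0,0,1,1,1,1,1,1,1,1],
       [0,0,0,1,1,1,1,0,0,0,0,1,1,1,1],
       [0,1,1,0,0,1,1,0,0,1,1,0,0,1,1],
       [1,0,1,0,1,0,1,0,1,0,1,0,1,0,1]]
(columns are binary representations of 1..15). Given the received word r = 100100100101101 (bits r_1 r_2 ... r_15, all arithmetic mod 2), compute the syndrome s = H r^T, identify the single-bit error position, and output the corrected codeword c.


s = (0, 1, 1, 0)^T, error position = 6, corrected codeword c = 100101100101101

Compute s = H r^T mod 2 one row at a time:
  s_1 = 0 + 0 + 1 + 0 + 1 + 1 + 0 + 1 = 4 ≡ 0 (mod 2).
  s_2 = 1 + 0 + 0 + 1 + 1 + 1 + 0 + 1 = 5 ≡ 1 (mod 2).
  s_3 = 0 + 0 + 0 + 1 + 1 + 0 + 0 + 1 = 3 ≡ 1 (mod 2).
  s_4 = 1 + 0 + 0 + 1 + 0 + 0 + 1 + 1 = 4 ≡ 0 (mod 2).
s = (0, 1, 1, 0)^T — this equals column 6 of H (binary 0110), so error is at position 6.
Correct: flip bit 6 of r = 100100100101101 to get c = 100101100101101.


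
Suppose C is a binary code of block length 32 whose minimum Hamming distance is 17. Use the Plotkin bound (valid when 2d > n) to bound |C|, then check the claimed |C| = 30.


Plotkin bound M ≤ 16; given |C| = 30 > bound (violated).

Check applicability: 2d = 34, n = 32.
2d − n = 2 > 0, so Plotkin applies.
Compute d/(2d−n) = 17/2 ≈ 8.5000.
⌊d/(2d−n)⌋ = 8.
Plotkin bound: M ≤ 2·8 = 16.
Given |C| = 30, check: VIOLATED.
This |C| is above the Plotkin bound, so no binary code with n = 32, d = 17 and 30 codewords exists.


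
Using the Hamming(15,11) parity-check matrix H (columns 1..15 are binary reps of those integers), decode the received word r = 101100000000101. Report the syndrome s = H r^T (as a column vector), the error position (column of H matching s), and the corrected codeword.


s = (0, 1, 0, 0)^T, error position = 4, corrected codeword c = 101000000000101

Compute s = H r^T mod 2 one row at a time:
  s_1 = 0 + 0 + 0 + 0 + 0 + 1 + 0 + 1 = 2 ≡ 0 (mod 2).
  s_2 = 1 + 0 + 0 + 0 + 0 + 1 + 0 + 1 = 3 ≡ 1 (mod 2).
  s_3 = 0 + 1 + 0 + 0 + 0 + 0 + 0 + 1 = 2 ≡ 0 (mod 2).
  s_4 = 1 + 1 + 0 + 0 + 0 + 0 + 1 + 1 = 4 ≡ 0 (mod 2).
s = (0, 1, 0, 0)^T — this equals column 4 of H (binary 0100), so error is at position 4.
Correct: flip bit 4 of r = 101100000000101 to get c = 101000000000101.


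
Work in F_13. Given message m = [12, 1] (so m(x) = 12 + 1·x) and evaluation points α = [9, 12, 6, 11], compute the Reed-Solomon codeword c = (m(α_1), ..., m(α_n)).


c = [8, 11, 5, 10]

Message polynomial: m(x) = 12 + 1·x (mod 13).
For each evaluation point α_i, compute m(α_i) mod 13:
  α_1 = 9: Horner steps 1 → 8, so m(9) = 8.
  α_2 = 12: Horner steps 1 → 11, so m(12) = 11.
  α_3 = 6: Horner steps 1 → 5, so m(6) = 5.
  α_4 = 11: Horner steps 1 → 10, so m(11) = 10.
Codeword c = [8, 11, 5, 10] ∈ F_13^4.


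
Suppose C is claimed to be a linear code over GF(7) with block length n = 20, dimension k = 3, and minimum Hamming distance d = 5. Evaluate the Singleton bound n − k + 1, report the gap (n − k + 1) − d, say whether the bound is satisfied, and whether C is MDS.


Singleton RHS = n − k + 1 = 18, slack = 13, bound satisfied, not MDS.

Singleton bound: d ≤ n − k + 1.
Here n = 20, k = 3, so n − k + 1 = 18.
Given d = 5, check d ≤ 18: YES.
Slack = (n − k + 1) − d = 13.
The code is NOT MDS (slack = 13 > 0).
Description: the claimed parameters are [20, 3, 5]_7; such a code would be non-MDS.


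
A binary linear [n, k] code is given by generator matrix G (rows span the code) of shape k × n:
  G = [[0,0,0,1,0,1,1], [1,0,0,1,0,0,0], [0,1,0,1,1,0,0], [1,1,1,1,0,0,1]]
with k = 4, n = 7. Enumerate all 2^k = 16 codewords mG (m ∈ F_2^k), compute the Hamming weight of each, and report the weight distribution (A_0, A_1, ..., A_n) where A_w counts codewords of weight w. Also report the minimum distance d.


Weight distribution: A_0 = 1, A_2 = 1, A_3 = 6, A_4 = 5, A_5 = 2, A_6 = 1. Minimum distance d = 2.

Enumerate all 2^4 = 16 messages m ∈ F_2^4.
For each, compute codeword c = mG in F_2^7, then tally its weight.
  m = 0000 → c = 0000000, weight = 0.
  m = 1000 → c = 0001011, weight = 3.
  m = 0100 → c = 1001000, weight = 2.
  m = 1100 → c = 1000011, weight = 3.
  m = 0010 → c = 0101100, weight = 3.
  m = 1010 → c = 0100111, weight = 4.
  m = 0110 → c = 1100100, weight = 3.
  m = 1110 → c = 1101111, weight = 6.
  m = 0001 → c = 1111001, weight = 5.
  m = 1001 → c = 1110010, weight = 4.
  m = 0101 → c = 0110001, weight = 3.
  m = 1101 → c = 0111010, weight = 4.
  m = 0011 → c = 1010101, weight = 4.
  m = 1011 → c = 1011110, weight = 5.
  m = 0111 → c = 0011101, weight = 4.
  m = 1111 → c = 0010110, weight = 3.
Tally weights:
  weight 0: 1 codewords.
  weight 2: 1 codewords.
  weight 3: 6 codewords.
  weight 4: 5 codewords.
  weight 5: 2 codewords.
  weight 6: 1 codewords.
Minimum distance d = smallest w > 0 with A_w > 0 = 2.
Sanity: Σ A_w = 16 = 2^4 = 16 ✓.


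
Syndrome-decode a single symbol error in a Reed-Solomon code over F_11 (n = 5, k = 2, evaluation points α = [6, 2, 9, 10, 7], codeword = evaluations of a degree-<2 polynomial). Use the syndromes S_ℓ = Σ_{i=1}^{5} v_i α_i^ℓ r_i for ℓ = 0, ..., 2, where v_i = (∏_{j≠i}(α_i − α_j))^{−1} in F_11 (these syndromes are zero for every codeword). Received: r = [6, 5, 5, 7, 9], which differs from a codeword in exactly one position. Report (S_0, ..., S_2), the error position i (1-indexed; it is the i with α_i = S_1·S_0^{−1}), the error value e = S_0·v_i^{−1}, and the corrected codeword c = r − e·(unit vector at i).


S = (6, 10, 2), error at position 3, error magnitude e = 1, c = [6, 5, 4, 7, 9].

Step 1: column multipliers v_i = (∏_{j≠i}(α_i − α_j))^{−1} mod 11.
  i = 1 (α = 6): (6−2)(6−9)(6−10)(6−7) = 4·(−3)·(−4)·(−1) = −48 ≡ 7, so v_1 = 7^{−1} = 8 (mod 11).
  i = 2 (α = 2): (2−6)(2−9)(2−10)(2−7) = (−4)·(−7)·(−8)·(−5) = 1120 ≡ 9, so v_2 = 9^{−1} = 5 (mod 11).
  i = 3 (α = 9): (9−6)(9−2)(9−10)(9−7) = 3·7·(−1)·2 = −42 ≡ 2, so v_3 = 2^{−1} = 6 (mod 11).
  i = 4 (α = 10): (10−6)(10−2)(10−9)(10−7) = 4·8·1·3 = 96 ≡ 8, so v_4 = 8^{−1} = 7 (mod 11).
  i = 5 (α = 7): (7−6)(7−2)(7−9)(7−10) = 1·5·(−2)·(−3) = 30 ≡ 8, so v_5 = 8^{−1} = 7 (mod 11).
  v = [8, 5, 6, 7, 7].
Step 2: syndromes of r = [6, 5, 5, 7, 9] (all sums mod 11).
  S_0 = Σ v_i r_i = 8·6 + 5·5 + 6·5 + 7·7 + 7·9 = 215 ≡ 6.
  S_1 = Σ v_i α_i r_i = 8·6·6 + 5·2·5 + 6·9·5 + 7·10·7 + 7·7·9 = 1539 ≡ 10.
  α_i^2 mod 11 = [3, 4, 4, 1, 5].
  S_2 = Σ v_i α_i^2 r_i = 8·3·6 + 5·4·5 + 6·4·5 + 7·1·7 + 7·5·9 = 728 ≡ 2.
  S = (6, 10, 2) ≠ 0, so r is not a codeword (an error is present).
Step 3: locate the error. For a single error e at position i, S_ℓ = v_i·e·α_i^ℓ, so α_err = S_1/S_0.
  S_0^{−1} = 6^{−1} = 2 (mod 11), so α_err = 10·2 = 20 ≡ 9 = α_3. Error position i = 3.
  Consistency check: S_2/S_1 = 2·10 = 20 ≡ 9 = α_err ✓ (single-error assumption holds).
Step 4: error magnitude e = S_0/v_3 = S_0·∏_{j≠3}(α_3 − α_j) = 6·2 = 12 ≡ 1 (mod 11).
Step 5: correct position 3: c_3 = r_3 − e = 5 − 1 ≡ 4 (mod 11). Hence c = [6, 5, 4, 7, 9].
  Check: interpolating c through the α_i gives m(x) = 10 + 3·x (degree < 2) with m(α_i) = c_i for every i, so c is indeed a codeword.
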